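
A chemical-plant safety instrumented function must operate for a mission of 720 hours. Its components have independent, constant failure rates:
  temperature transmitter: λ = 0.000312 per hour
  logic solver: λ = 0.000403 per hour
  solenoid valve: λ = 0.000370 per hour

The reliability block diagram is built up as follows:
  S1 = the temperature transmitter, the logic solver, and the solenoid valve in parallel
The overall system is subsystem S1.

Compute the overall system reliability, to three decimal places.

R(temperature transmitter) = exp(−0.000312 × 720) = 0.79880
R(logic solver) = exp(−0.000403 × 720) = 0.74814
R(solenoid valve) = exp(−0.000370 × 720) = 0.76613
Parallel (temperature transmitter, logic solver, and solenoid valve): 1 − (1 − 0.79880)(1 − 0.74814)(1 − 0.76613) = 0.988

0.988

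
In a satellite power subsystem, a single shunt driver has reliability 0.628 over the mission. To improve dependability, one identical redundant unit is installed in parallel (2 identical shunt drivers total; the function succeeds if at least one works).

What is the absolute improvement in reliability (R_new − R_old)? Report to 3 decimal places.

R_before = 0.628
R_after = 1 − (1 − 0.628)^2 = 0.862
ΔR = 0.862 − 0.628 = 0.234

0.234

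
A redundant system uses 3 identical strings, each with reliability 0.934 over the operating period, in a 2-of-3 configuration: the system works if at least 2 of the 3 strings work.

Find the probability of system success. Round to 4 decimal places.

R = Σ_{i=2}^{3} C(3,i) p^i (1−p)^{3−i} with p = 0.934
C(3,2)·0.934^2·0.066^1 = 0.172726
C(3,3)·0.934^3·0.066^0 = 0.814781
Sum = 0.9875

0.9875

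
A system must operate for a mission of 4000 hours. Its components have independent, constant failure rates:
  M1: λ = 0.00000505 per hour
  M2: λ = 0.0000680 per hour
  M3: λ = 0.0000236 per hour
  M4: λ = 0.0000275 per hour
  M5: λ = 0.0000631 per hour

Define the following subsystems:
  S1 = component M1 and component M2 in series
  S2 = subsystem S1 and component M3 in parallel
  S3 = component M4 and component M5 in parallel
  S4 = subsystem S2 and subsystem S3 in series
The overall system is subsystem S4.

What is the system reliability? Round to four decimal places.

0.9545

R(M1) = exp(−0.00000505 × 4000) = 0.980003
R(M2) = exp(−0.0000680 × 4000) = 0.761854
R(M3) = exp(−0.0000236 × 4000) = 0.909919
R(M4) = exp(−0.0000275 × 4000) = 0.895834
R(M5) = exp(−0.0000631 × 4000) = 0.776934
Series (M1 and M2): 0.980003 × 0.761854 = 0.746619
Parallel ([0.746619] and M3): 1 − (1 − 0.746619)(1 − 0.909919) = 0.977175
Parallel (M4 and M5): 1 − (1 − 0.895834)(1 − 0.776934) = 0.976764
Series ([0.977175] and [0.976764]): 0.977175 × 0.976764 = 0.9545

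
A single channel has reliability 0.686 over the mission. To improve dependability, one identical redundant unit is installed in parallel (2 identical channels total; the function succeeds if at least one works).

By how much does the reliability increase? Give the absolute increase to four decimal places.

0.2154

R_before = 0.686
R_after = 1 − (1 − 0.686)^2 = 0.9014
ΔR = 0.9014 − 0.686 = 0.2154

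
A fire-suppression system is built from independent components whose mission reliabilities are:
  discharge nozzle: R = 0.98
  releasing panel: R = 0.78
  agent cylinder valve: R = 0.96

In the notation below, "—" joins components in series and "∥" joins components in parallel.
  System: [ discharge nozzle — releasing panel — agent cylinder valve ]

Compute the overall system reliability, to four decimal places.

Series (discharge nozzle, releasing panel, and agent cylinder valve): 0.980000 × 0.780000 × 0.960000 = 0.7338

0.7338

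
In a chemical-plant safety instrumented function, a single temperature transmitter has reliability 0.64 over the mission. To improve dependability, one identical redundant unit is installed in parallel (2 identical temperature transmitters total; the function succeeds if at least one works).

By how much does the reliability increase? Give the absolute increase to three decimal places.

R_before = 0.64
R_after = 1 − (1 − 0.64)^2 = 0.870
ΔR = 0.870 − 0.64 = 0.230

0.230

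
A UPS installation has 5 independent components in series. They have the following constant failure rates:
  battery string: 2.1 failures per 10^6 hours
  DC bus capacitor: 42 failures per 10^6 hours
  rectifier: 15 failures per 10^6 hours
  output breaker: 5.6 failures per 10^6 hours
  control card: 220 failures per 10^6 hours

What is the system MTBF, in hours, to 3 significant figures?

Series of exponential components: λ_sys = Σ λ_i
λ_sys = 0.0000021 + 0.000042 + 0.000015 + 0.0000056 + 0.00022 = 2.8470e-04 /h
MTBF = 1 / λ_sys = 3510 h

3510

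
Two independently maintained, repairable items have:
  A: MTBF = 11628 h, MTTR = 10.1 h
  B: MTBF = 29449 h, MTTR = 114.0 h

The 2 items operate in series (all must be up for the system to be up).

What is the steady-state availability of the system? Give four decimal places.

A(A) = MTBF/(MTBF+MTTR) = 11628/(11628+10.1) = 0.999132
A(B) = MTBF/(MTBF+MTTR) = 29449/(29449+114.0) = 0.996144
Series availability: 0.999132 × 0.996144 = 0.9953

0.9953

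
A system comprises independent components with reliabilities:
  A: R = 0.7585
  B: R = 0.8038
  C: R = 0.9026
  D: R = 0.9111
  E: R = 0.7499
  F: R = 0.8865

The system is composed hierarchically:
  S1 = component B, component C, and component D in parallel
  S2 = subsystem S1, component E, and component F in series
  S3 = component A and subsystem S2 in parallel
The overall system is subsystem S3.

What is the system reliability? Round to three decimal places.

Parallel (B, C, and D): 1 − (1 − 0.80380)(1 − 0.90260)(1 − 0.91110) = 0.99830
Series ([0.99830], E, and F): 0.99830 × 0.74990 × 0.88650 = 0.66366
Parallel (A and [0.66366]): 1 − (1 − 0.75850)(1 − 0.66366) = 0.919

0.919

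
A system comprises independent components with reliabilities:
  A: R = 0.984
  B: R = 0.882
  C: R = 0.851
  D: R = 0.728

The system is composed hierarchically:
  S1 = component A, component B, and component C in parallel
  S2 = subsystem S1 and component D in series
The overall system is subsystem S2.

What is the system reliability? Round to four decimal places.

0.7278

Parallel (A, B, and C): 1 − (1 − 0.984000)(1 − 0.882000)(1 − 0.851000) = 0.999719
Series ([0.999719] and D): 0.999719 × 0.728000 = 0.7278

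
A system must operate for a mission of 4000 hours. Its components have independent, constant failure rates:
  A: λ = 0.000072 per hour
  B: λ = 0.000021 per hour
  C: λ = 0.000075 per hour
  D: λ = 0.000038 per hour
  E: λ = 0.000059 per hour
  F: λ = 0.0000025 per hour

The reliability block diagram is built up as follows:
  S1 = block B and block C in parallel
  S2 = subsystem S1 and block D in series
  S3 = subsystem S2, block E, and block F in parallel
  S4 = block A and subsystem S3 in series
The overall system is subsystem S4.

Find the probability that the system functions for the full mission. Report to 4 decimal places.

0.7495

R(A) = exp(−0.000072 × 4000) = 0.749762
R(B) = exp(−0.000021 × 4000) = 0.919431
R(C) = exp(−0.000075 × 4000) = 0.740818
R(D) = exp(−0.000038 × 4000) = 0.858988
R(E) = exp(−0.000059 × 4000) = 0.789781
R(F) = exp(−0.0000025 × 4000) = 0.990050
Parallel (B and C): 1 − (1 − 0.919431)(1 − 0.740818) = 0.979118
Series ([0.979118] and D): 0.979118 × 0.858988 = 0.841051
Parallel ([0.841051], E, and F): 1 − (1 − 0.841051)(1 − 0.789781)(1 − 0.990050) = 0.999668
Series (A and [0.999668]): 0.749762 × 0.999668 = 0.7495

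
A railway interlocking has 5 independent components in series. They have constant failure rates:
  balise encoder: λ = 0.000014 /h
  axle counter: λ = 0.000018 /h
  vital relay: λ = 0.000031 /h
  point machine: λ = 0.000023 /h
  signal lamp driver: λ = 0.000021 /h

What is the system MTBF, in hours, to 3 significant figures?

9350

Series of exponential components: λ_sys = Σ λ_i
λ_sys = 0.000014 + 0.000018 + 0.000031 + 0.000023 + 0.000021 = 1.0700e-04 /h
MTBF = 1 / λ_sys = 9350 h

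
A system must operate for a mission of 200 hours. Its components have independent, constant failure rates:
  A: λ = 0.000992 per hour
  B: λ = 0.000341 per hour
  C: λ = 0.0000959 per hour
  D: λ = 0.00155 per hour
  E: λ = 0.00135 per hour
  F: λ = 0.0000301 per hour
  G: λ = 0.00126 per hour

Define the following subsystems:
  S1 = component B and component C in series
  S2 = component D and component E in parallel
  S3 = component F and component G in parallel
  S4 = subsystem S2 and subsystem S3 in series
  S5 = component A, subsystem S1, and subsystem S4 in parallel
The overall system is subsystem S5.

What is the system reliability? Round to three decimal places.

0.999

R(A) = exp(−0.000992 × 200) = 0.82004
R(B) = exp(−0.000341 × 200) = 0.93407
R(C) = exp(−0.0000959 × 200) = 0.98100
R(D) = exp(−0.00155 × 200) = 0.73345
R(E) = exp(−0.00135 × 200) = 0.76338
R(F) = exp(−0.0000301 × 200) = 0.99400
R(G) = exp(−0.00126 × 200) = 0.77724
Series (B and C): 0.93407 × 0.98100 = 0.91632
Parallel (D and E): 1 − (1 − 0.73345)(1 − 0.76338) = 0.93693
Parallel (F and G): 1 − (1 − 0.99400)(1 − 0.77724) = 0.99866
Series ([0.93693] and [0.99866]): 0.93693 × 0.99866 = 0.93567
Parallel (A, [0.91632], and [0.93567]): 1 − (1 − 0.82004)(1 − 0.91632)(1 − 0.93567) = 0.999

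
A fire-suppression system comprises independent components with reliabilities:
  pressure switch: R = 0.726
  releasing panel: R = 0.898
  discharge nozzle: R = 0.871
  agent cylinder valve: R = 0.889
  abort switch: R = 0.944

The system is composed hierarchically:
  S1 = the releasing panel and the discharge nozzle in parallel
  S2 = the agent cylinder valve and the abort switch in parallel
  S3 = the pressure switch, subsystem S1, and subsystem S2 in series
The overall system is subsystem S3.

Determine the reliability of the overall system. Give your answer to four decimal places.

0.7120

Parallel (releasing panel and discharge nozzle): 1 − (1 − 0.898000)(1 − 0.871000) = 0.986842
Parallel (agent cylinder valve and abort switch): 1 − (1 − 0.889000)(1 − 0.944000) = 0.993784
Series (pressure switch, [0.986842], and [0.993784]): 0.726000 × 0.986842 × 0.993784 = 0.7120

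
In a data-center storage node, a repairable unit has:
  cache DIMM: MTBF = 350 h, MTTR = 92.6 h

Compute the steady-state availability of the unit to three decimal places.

A(cache DIMM) = MTBF/(MTBF+MTTR) = 350/(350+92.6) = 0.791

0.791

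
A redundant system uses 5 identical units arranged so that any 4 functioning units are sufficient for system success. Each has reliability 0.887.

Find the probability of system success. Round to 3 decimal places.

0.899

R = Σ_{i=4}^{5} C(5,i) p^i (1−p)^{5−i} with p = 0.887
C(5,4)·0.887^4·0.113^1 = 0.34974
C(5,5)·0.887^5·0.113^0 = 0.54906
Sum = 0.899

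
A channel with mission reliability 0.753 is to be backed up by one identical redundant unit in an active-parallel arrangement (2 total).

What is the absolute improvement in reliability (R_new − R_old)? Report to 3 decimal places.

0.186

R_before = 0.753
R_after = 1 − (1 − 0.753)^2 = 0.939
ΔR = 0.939 − 0.753 = 0.186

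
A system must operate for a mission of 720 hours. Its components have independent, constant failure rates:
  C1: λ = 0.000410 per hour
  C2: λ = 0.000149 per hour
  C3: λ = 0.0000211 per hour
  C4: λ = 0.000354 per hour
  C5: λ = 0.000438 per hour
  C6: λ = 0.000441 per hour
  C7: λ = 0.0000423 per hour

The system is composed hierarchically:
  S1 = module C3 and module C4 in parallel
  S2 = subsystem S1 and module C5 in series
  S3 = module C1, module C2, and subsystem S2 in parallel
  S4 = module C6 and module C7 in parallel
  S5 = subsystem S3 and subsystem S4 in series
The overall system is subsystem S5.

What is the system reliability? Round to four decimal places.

0.9848

R(C1) = exp(−0.000410 × 720) = 0.744383
R(C2) = exp(−0.000149 × 720) = 0.898274
R(C3) = exp(−0.0000211 × 720) = 0.984923
R(C4) = exp(−0.000354 × 720) = 0.775009
R(C5) = exp(−0.000438 × 720) = 0.729526
R(C6) = exp(−0.000441 × 720) = 0.727952
R(C7) = exp(−0.0000423 × 720) = 0.970003
Parallel (C3 and C4): 1 − (1 − 0.984923)(1 − 0.775009) = 0.996608
Series ([0.996608] and C5): 0.996608 × 0.729526 = 0.727051
Parallel (C1, C2, and [0.727051]): 1 − (1 − 0.744383)(1 − 0.898274)(1 − 0.727051) = 0.992903
Parallel (C6 and C7): 1 − (1 − 0.727952)(1 − 0.970003) = 0.991839
Series ([0.992903] and [0.991839]): 0.992903 × 0.991839 = 0.9848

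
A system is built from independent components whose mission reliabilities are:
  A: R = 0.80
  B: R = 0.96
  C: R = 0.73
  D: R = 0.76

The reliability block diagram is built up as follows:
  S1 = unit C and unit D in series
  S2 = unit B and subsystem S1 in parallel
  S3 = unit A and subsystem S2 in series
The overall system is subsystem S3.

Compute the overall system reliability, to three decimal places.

Series (C and D): 0.73000 × 0.76000 = 0.55480
Parallel (B and [0.55480]): 1 − (1 − 0.96000)(1 − 0.55480) = 0.98219
Series (A and [0.98219]): 0.80000 × 0.98219 = 0.786

0.786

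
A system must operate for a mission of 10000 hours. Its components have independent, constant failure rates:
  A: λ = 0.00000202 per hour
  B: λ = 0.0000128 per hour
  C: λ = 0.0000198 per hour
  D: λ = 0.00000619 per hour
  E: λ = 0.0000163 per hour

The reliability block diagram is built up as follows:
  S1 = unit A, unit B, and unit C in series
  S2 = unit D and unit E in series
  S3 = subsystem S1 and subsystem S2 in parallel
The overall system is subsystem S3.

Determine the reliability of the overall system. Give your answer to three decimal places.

R(A) = exp(−0.00000202 × 10000) = 0.98000
R(B) = exp(−0.0000128 × 10000) = 0.87985
R(C) = exp(−0.0000198 × 10000) = 0.82037
R(D) = exp(−0.00000619 × 10000) = 0.93998
R(E) = exp(−0.0000163 × 10000) = 0.84959
Series (A, B, and C): 0.98000 × 0.87985 × 0.82037 = 0.70737
Series (D and E): 0.93998 × 0.84959 = 0.79860
Parallel ([0.70737] and [0.79860]): 1 − (1 − 0.70737)(1 − 0.79860) = 0.941

0.941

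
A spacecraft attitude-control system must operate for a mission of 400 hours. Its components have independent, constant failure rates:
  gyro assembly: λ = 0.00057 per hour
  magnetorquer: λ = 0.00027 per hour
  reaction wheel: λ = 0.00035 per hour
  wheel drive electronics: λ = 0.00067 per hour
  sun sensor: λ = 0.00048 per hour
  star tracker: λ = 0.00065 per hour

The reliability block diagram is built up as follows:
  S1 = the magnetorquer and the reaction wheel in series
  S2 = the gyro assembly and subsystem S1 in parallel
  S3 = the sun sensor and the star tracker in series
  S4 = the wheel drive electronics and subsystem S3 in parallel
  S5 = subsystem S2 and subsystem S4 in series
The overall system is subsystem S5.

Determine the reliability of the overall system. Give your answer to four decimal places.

R(gyro assembly) = exp(−0.00057 × 400) = 0.796124
R(magnetorquer) = exp(−0.00027 × 400) = 0.897628
R(reaction wheel) = exp(−0.00035 × 400) = 0.869358
R(wheel drive electronics) = exp(−0.00067 × 400) = 0.764908
R(sun sensor) = exp(−0.00048 × 400) = 0.825307
R(star tracker) = exp(−0.00065 × 400) = 0.771052
Series (magnetorquer and reaction wheel): 0.897628 × 0.869358 = 0.780360
Parallel (gyro assembly and [0.780360]): 1 − (1 − 0.796124)(1 − 0.780360) = 0.955221
Series (sun sensor and star tracker): 0.825307 × 0.771052 = 0.636355
Parallel (wheel drive electronics and [0.636355]): 1 − (1 − 0.764908)(1 − 0.636355) = 0.914510
Series ([0.955221] and [0.914510]): 0.955221 × 0.914510 = 0.8736

0.8736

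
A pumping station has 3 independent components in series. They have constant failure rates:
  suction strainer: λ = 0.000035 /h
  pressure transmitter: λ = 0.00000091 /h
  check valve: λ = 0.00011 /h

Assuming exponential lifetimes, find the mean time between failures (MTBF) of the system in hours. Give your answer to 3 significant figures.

6850

Series of exponential components: λ_sys = Σ λ_i
λ_sys = 0.000035 + 0.00000091 + 0.00011 = 1.4591e-04 /h
MTBF = 1 / λ_sys = 6850 h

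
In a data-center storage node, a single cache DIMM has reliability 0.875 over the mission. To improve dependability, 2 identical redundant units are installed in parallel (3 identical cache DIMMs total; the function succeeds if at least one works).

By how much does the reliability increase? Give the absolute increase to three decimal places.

0.123

R_before = 0.875
R_after = 1 − (1 − 0.875)^3 = 0.998
ΔR = 0.998 − 0.875 = 0.123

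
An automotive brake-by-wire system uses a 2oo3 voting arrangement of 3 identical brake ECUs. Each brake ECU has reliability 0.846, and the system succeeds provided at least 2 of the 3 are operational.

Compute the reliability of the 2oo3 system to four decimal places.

0.9362

R = Σ_{i=2}^{3} C(3,i) p^i (1−p)^{3−i} with p = 0.846
C(3,2)·0.846^2·0.154^1 = 0.330661
C(3,3)·0.846^3·0.154^0 = 0.605496
Sum = 0.9362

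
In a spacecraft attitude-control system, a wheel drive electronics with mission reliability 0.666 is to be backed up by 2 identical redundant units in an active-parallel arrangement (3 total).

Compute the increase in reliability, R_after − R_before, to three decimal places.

0.297

R_before = 0.666
R_after = 1 − (1 − 0.666)^3 = 0.963
ΔR = 0.963 − 0.666 = 0.297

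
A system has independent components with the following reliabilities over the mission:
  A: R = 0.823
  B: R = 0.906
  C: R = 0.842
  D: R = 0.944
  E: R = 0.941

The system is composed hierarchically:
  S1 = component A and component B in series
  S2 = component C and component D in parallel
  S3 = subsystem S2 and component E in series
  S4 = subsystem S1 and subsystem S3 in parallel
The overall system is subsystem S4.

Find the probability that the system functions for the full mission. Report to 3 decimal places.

Series (A and B): 0.82300 × 0.90600 = 0.74564
Parallel (C and D): 1 − (1 − 0.84200)(1 − 0.94400) = 0.99115
Series ([0.99115] and E): 0.99115 × 0.94100 = 0.93267
Parallel ([0.74564] and [0.93267]): 1 − (1 − 0.74564)(1 − 0.93267) = 0.983

0.983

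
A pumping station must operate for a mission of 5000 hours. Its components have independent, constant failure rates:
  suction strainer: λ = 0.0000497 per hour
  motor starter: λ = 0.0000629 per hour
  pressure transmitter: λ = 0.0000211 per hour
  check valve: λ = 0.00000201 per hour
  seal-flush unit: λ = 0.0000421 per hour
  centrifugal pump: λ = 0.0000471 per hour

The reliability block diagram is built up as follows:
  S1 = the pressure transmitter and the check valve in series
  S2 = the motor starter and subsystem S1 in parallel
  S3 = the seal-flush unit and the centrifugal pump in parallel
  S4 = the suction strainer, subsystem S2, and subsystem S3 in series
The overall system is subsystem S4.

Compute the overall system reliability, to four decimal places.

0.7269

R(suction strainer) = exp(−0.0000497 × 5000) = 0.779970
R(motor starter) = exp(−0.0000629 × 5000) = 0.730154
R(pressure transmitter) = exp(−0.0000211 × 5000) = 0.899874
R(check valve) = exp(−0.00000201 × 5000) = 0.990000
R(seal-flush unit) = exp(−0.0000421 × 5000) = 0.810179
R(centrifugal pump) = exp(−0.0000471 × 5000) = 0.790176
Series (pressure transmitter and check valve): 0.899874 × 0.990000 = 0.890875
Parallel (motor starter and [0.890875]): 1 − (1 − 0.730154)(1 − 0.890875) = 0.970553
Parallel (seal-flush unit and centrifugal pump): 1 − (1 − 0.810179)(1 − 0.790176) = 0.960171
Series (suction strainer, [0.970553], and [0.960171]): 0.779970 × 0.970553 × 0.960171 = 0.7269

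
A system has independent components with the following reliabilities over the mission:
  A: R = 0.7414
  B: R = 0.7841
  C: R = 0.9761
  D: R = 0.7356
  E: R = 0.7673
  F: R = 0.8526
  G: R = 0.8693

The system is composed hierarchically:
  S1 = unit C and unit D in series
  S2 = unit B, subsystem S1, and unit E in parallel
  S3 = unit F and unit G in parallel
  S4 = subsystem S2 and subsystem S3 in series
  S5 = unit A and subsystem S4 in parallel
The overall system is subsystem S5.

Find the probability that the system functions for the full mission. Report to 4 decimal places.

Series (C and D): 0.976100 × 0.735600 = 0.718019
Parallel (B, [0.718019], and E): 1 − (1 − 0.784100)(1 − 0.718019)(1 − 0.767300) = 0.985833
Parallel (F and G): 1 − (1 − 0.852600)(1 − 0.869300) = 0.980735
Series ([0.985833] and [0.980735]): 0.985833 × 0.980735 = 0.966841
Parallel (A and [0.966841]): 1 − (1 − 0.741400)(1 − 0.966841) = 0.9914

0.9914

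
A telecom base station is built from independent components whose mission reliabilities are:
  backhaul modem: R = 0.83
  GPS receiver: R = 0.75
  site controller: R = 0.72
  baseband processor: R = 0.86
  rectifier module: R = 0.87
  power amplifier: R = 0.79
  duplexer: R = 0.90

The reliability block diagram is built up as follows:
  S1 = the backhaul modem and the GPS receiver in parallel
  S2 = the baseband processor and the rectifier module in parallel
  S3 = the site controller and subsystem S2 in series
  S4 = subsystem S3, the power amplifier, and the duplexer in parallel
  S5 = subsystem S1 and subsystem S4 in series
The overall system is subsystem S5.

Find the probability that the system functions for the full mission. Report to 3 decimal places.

Parallel (backhaul modem and GPS receiver): 1 − (1 − 0.83000)(1 − 0.75000) = 0.95750
Parallel (baseband processor and rectifier module): 1 − (1 − 0.86000)(1 − 0.87000) = 0.98180
Series (site controller and [0.98180]): 0.72000 × 0.98180 = 0.70690
Parallel ([0.70690], power amplifier, and duplexer): 1 − (1 − 0.70690)(1 − 0.79000)(1 − 0.90000) = 0.99384
Series ([0.95750] and [0.99384]): 0.95750 × 0.99384 = 0.952

0.952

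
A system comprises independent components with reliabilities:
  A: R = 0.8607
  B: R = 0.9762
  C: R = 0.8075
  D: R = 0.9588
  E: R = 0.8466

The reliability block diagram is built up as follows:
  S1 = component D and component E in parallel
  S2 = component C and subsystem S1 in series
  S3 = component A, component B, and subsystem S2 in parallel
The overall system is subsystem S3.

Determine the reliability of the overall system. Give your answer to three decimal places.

Parallel (D and E): 1 − (1 − 0.95880)(1 − 0.84660) = 0.99368
Series (C and [0.99368]): 0.80750 × 0.99368 = 0.80240
Parallel (A, B, and [0.80240]): 1 − (1 − 0.86070)(1 − 0.97620)(1 − 0.80240) = 0.999

0.999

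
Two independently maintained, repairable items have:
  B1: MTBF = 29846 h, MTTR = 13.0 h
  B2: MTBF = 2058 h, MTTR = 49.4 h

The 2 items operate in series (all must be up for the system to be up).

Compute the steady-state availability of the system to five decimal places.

0.97613

A(B1) = MTBF/(MTBF+MTTR) = 29846/(29846+13.0) = 0.999565
A(B2) = MTBF/(MTBF+MTTR) = 2058/(2058+49.4) = 0.976559
Series availability: 0.999565 × 0.976559 = 0.97613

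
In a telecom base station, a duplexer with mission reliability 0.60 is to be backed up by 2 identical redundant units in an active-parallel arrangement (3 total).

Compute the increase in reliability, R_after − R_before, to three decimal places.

0.336

R_before = 0.60
R_after = 1 − (1 − 0.60)^3 = 0.936
ΔR = 0.936 − 0.60 = 0.336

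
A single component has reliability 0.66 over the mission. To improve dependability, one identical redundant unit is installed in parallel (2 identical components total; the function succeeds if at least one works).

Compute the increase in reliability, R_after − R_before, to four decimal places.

0.2244

R_before = 0.66
R_after = 1 − (1 − 0.66)^2 = 0.8844
ΔR = 0.8844 − 0.66 = 0.2244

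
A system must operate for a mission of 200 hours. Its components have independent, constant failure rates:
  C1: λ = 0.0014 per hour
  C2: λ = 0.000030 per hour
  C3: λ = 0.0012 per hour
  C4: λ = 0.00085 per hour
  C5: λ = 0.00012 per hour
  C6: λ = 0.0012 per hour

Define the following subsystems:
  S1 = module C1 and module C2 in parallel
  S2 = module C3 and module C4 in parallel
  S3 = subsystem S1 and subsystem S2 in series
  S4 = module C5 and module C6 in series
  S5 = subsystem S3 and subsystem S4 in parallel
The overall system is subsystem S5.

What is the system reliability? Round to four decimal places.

0.9919

R(C1) = exp(−0.0014 × 200) = 0.755784
R(C2) = exp(−0.000030 × 200) = 0.994018
R(C3) = exp(−0.0012 × 200) = 0.786628
R(C4) = exp(−0.00085 × 200) = 0.843665
R(C5) = exp(−0.00012 × 200) = 0.976286
R(C6) = exp(−0.0012 × 200) = 0.786628
Parallel (C1 and C2): 1 − (1 − 0.755784)(1 − 0.994018) = 0.998539
Parallel (C3 and C4): 1 − (1 − 0.786628)(1 − 0.843665) = 0.966642
Series ([0.998539] and [0.966642]): 0.998539 × 0.966642 = 0.965230
Series (C5 and C6): 0.976286 × 0.786628 = 0.767974
Parallel ([0.965230] and [0.767974]): 1 − (1 − 0.965230)(1 − 0.767974) = 0.9919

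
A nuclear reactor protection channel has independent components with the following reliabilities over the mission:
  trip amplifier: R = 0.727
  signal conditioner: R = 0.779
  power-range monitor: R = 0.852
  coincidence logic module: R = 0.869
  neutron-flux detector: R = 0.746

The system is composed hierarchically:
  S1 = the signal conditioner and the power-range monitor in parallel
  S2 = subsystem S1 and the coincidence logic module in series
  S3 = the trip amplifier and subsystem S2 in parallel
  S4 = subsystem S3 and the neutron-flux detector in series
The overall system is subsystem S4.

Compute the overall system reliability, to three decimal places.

0.714

Parallel (signal conditioner and power-range monitor): 1 − (1 − 0.77900)(1 − 0.85200) = 0.96729
Series ([0.96729] and coincidence logic module): 0.96729 × 0.86900 = 0.84058
Parallel (trip amplifier and [0.84058]): 1 − (1 − 0.72700)(1 − 0.84058) = 0.95648
Series ([0.95648] and neutron-flux detector): 0.95648 × 0.74600 = 0.714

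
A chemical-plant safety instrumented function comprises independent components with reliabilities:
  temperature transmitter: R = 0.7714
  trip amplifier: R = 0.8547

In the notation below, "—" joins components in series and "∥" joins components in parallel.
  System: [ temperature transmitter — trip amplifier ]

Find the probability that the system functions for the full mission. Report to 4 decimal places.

0.6593

Series (temperature transmitter and trip amplifier): 0.771400 × 0.854700 = 0.6593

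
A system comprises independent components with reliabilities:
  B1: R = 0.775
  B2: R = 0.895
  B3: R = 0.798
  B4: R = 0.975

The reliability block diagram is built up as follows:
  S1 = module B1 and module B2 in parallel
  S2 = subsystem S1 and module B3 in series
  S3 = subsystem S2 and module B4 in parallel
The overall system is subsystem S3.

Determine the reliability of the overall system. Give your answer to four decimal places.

0.9945

Parallel (B1 and B2): 1 − (1 − 0.775000)(1 − 0.895000) = 0.976375
Series ([0.976375] and B3): 0.976375 × 0.798000 = 0.779147
Parallel ([0.779147] and B4): 1 − (1 − 0.779147)(1 − 0.975000) = 0.9945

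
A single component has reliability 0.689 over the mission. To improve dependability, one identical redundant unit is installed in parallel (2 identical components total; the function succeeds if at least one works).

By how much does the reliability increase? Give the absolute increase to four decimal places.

R_before = 0.689
R_after = 1 − (1 − 0.689)^2 = 0.9033
ΔR = 0.9033 − 0.689 = 0.2143

0.2143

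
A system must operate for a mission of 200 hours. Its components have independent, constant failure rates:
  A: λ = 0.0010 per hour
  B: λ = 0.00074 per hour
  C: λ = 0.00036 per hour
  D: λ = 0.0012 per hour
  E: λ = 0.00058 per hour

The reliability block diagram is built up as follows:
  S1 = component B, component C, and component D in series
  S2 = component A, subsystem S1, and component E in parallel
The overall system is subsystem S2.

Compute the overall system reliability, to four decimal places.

R(A) = exp(−0.0010 × 200) = 0.818731
R(B) = exp(−0.00074 × 200) = 0.862431
R(C) = exp(−0.00036 × 200) = 0.930531
R(D) = exp(−0.0012 × 200) = 0.786628
R(E) = exp(−0.00058 × 200) = 0.890475
Series (B, C, and D): 0.862431 × 0.930531 × 0.786628 = 0.631284
Parallel (A, [0.631284], and E): 1 − (1 − 0.818731)(1 − 0.631284)(1 − 0.890475) = 0.9927

0.9927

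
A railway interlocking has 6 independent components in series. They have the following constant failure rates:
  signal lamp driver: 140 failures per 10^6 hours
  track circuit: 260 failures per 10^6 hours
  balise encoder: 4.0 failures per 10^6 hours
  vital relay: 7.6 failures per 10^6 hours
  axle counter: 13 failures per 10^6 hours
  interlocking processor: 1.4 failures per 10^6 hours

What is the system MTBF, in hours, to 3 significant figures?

Series of exponential components: λ_sys = Σ λ_i
λ_sys = 0.00014 + 0.00026 + 0.0000040 + 0.0000076 + 0.000013 + 0.0000014 = 4.2600e-04 /h
MTBF = 1 / λ_sys = 2350 h

2350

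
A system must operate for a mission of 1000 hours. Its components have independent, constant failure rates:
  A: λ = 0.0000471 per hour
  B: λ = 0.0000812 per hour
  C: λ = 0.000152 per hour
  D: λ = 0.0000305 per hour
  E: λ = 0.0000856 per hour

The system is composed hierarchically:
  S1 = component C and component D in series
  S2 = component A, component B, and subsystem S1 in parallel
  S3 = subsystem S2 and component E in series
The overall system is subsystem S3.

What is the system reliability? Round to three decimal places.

0.917

R(A) = exp(−0.0000471 × 1000) = 0.95399
R(B) = exp(−0.0000812 × 1000) = 0.92201
R(C) = exp(−0.000152 × 1000) = 0.85899
R(D) = exp(−0.0000305 × 1000) = 0.96996
R(E) = exp(−0.0000856 × 1000) = 0.91796
Series (C and D): 0.85899 × 0.96996 = 0.83319
Parallel (A, B, and [0.83319]): 1 − (1 − 0.95399)(1 − 0.92201)(1 − 0.83319) = 0.99940
Series ([0.99940] and E): 0.99940 × 0.91796 = 0.917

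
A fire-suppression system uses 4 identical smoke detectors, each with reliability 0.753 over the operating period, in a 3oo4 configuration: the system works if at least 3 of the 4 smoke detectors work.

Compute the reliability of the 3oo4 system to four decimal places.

0.7433

R = Σ_{i=3}^{4} C(4,i) p^i (1−p)^{4−i} with p = 0.753
C(4,3)·0.753^3·0.247^1 = 0.421834
C(4,4)·0.753^4·0.247^0 = 0.321499
Sum = 0.7433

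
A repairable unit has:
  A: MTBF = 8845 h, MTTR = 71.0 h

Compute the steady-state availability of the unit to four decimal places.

0.9920

A(A) = MTBF/(MTBF+MTTR) = 8845/(8845+71.0) = 0.9920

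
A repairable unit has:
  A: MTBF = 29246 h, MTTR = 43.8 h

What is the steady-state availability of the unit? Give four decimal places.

A(A) = MTBF/(MTBF+MTTR) = 29246/(29246+43.8) = 0.9985

0.9985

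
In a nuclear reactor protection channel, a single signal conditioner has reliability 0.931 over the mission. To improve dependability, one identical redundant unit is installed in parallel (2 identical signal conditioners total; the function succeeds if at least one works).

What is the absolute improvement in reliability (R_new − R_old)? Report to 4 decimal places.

0.0642

R_before = 0.931
R_after = 1 − (1 − 0.931)^2 = 0.9952
ΔR = 0.9952 − 0.931 = 0.0642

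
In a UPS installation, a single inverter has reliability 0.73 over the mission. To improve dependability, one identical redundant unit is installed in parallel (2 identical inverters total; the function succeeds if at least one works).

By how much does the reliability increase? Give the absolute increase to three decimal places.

0.197

R_before = 0.73
R_after = 1 − (1 − 0.73)^2 = 0.927
ΔR = 0.927 − 0.73 = 0.197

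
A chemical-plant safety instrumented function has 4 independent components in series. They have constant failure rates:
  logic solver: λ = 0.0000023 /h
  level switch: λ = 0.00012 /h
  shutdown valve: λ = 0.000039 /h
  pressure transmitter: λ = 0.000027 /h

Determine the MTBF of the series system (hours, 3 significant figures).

Series of exponential components: λ_sys = Σ λ_i
λ_sys = 0.0000023 + 0.00012 + 0.000039 + 0.000027 = 1.8830e-04 /h
MTBF = 1 / λ_sys = 5310 h

5310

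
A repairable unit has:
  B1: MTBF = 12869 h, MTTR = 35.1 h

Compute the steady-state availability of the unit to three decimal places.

A(B1) = MTBF/(MTBF+MTTR) = 12869/(12869+35.1) = 0.997

0.997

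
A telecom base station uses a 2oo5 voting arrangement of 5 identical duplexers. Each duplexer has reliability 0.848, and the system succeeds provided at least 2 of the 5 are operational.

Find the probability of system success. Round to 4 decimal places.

R = Σ_{i=2}^{5} C(5,i) p^i (1−p)^{5−i} with p = 0.848
C(5,2)·0.848^2·0.152^3 = 0.025254
C(5,3)·0.848^3·0.152^2 = 0.140888
C(5,4)·0.848^4·0.152^1 = 0.393004
C(5,5)·0.848^5·0.152^0 = 0.438510
Sum = 0.9977

0.9977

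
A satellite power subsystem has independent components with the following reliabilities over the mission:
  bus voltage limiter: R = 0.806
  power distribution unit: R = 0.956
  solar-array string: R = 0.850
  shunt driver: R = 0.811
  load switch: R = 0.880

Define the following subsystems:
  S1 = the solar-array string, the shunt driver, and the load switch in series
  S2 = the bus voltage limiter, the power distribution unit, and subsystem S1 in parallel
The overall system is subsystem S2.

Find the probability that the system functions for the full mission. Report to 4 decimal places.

0.9966

Series (solar-array string, shunt driver, and load switch): 0.850000 × 0.811000 × 0.880000 = 0.606628
Parallel (bus voltage limiter, power distribution unit, and [0.606628]): 1 − (1 − 0.806000)(1 − 0.956000)(1 − 0.606628) = 0.9966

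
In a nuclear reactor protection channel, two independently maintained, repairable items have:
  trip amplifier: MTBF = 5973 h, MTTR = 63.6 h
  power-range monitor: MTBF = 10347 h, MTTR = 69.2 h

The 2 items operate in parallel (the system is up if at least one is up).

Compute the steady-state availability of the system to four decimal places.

A(trip amplifier) = MTBF/(MTBF+MTTR) = 5973/(5973+63.6) = 0.989464
A(power-range monitor) = MTBF/(MTBF+MTTR) = 10347/(10347+69.2) = 0.993357
Parallel availability: 1 − (1 − 0.989464)(1 − 0.993357) = 0.9999

0.9999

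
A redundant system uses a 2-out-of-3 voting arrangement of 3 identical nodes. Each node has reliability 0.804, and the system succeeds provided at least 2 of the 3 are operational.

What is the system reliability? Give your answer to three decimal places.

R = Σ_{i=2}^{3} C(3,i) p^i (1−p)^{3−i} with p = 0.804
C(3,2)·0.804^2·0.196^1 = 0.38009
C(3,3)·0.804^3·0.196^0 = 0.51972
Sum = 0.900

0.900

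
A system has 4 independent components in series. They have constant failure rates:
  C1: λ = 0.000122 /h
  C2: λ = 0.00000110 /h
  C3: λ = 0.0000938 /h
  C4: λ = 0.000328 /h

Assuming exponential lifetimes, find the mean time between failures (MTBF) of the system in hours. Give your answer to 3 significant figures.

1840

Series of exponential components: λ_sys = Σ λ_i
λ_sys = 0.000122 + 0.00000110 + 0.0000938 + 0.000328 = 5.4490e-04 /h
MTBF = 1 / λ_sys = 1840 h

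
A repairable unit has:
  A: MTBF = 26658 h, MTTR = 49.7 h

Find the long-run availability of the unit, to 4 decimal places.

A(A) = MTBF/(MTBF+MTTR) = 26658/(26658+49.7) = 0.9981

0.9981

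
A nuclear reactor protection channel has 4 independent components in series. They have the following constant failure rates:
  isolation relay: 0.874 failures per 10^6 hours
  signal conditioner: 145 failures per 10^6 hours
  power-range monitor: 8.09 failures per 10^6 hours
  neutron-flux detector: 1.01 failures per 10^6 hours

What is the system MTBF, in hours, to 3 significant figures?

Series of exponential components: λ_sys = Σ λ_i
λ_sys = 0.000000874 + 0.000145 + 0.00000809 + 0.00000101 = 1.5497e-04 /h
MTBF = 1 / λ_sys = 6450 h

6450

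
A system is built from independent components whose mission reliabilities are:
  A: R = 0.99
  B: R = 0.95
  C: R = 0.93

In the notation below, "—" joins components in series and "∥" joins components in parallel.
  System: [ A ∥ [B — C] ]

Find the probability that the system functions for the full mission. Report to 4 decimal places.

0.9988

Series (B and C): 0.950000 × 0.930000 = 0.883500
Parallel (A and [0.883500]): 1 − (1 − 0.990000)(1 − 0.883500) = 0.9988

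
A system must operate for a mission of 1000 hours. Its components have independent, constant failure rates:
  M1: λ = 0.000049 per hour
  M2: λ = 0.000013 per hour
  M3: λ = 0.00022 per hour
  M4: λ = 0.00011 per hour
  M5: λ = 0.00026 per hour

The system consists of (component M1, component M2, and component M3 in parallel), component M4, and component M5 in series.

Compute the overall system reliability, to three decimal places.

R(M1) = exp(−0.000049 × 1000) = 0.95218
R(M2) = exp(−0.000013 × 1000) = 0.98708
R(M3) = exp(−0.00022 × 1000) = 0.80252
R(M4) = exp(−0.00011 × 1000) = 0.89583
R(M5) = exp(−0.00026 × 1000) = 0.77105
Parallel (M1, M2, and M3): 1 − (1 − 0.95218)(1 − 0.98708)(1 − 0.80252) = 0.99988
Series ([0.99988], M4, and M5): 0.99988 × 0.89583 × 0.77105 = 0.691

0.691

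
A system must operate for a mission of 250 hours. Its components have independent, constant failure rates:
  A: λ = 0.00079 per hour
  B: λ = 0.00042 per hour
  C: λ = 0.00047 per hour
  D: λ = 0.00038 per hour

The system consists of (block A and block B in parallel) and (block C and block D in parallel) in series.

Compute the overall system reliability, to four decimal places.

R(A) = exp(−0.00079 × 250) = 0.820780
R(B) = exp(−0.00042 × 250) = 0.900325
R(C) = exp(−0.00047 × 250) = 0.889141
R(D) = exp(−0.00038 × 250) = 0.909373
Parallel (A and B): 1 − (1 − 0.820780)(1 − 0.900325) = 0.982136
Parallel (C and D): 1 − (1 − 0.889141)(1 − 0.909373) = 0.989953
Series ([0.982136] and [0.989953]): 0.982136 × 0.989953 = 0.9723

0.9723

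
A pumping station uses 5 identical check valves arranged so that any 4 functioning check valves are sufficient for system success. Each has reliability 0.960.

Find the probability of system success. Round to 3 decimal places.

0.985

R = Σ_{i=4}^{5} C(5,i) p^i (1−p)^{5−i} with p = 0.960
C(5,4)·0.960^4·0.040^1 = 0.16987
C(5,5)·0.960^5·0.040^0 = 0.81537
Sum = 0.985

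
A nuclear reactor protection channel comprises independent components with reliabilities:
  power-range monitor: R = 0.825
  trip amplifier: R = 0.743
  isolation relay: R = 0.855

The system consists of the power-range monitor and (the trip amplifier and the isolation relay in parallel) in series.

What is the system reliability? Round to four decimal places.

0.7943

Parallel (trip amplifier and isolation relay): 1 − (1 − 0.743000)(1 − 0.855000) = 0.962735
Series (power-range monitor and [0.962735]): 0.825000 × 0.962735 = 0.7943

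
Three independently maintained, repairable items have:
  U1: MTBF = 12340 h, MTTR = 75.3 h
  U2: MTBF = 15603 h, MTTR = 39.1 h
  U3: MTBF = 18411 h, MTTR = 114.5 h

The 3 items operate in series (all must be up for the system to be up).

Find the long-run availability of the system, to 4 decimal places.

0.9853

A(U1) = MTBF/(MTBF+MTTR) = 12340/(12340+75.3) = 0.993935
A(U2) = MTBF/(MTBF+MTTR) = 15603/(15603+39.1) = 0.997500
A(U3) = MTBF/(MTBF+MTTR) = 18411/(18411+114.5) = 0.993819
Series availability: 0.993935 × 0.997500 × 0.993819 = 0.9853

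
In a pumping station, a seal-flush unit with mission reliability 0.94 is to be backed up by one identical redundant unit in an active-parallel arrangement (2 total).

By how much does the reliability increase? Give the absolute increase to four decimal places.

R_before = 0.94
R_after = 1 − (1 − 0.94)^2 = 0.9964
ΔR = 0.9964 − 0.94 = 0.0564

0.0564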